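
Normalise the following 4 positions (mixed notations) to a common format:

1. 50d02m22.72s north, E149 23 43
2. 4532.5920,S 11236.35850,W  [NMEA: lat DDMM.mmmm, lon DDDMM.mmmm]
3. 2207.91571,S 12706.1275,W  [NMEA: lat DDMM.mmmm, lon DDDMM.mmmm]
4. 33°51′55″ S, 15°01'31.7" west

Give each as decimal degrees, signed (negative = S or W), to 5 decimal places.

Point 1:
  Lat: 50 + 2/60 + 22.72/3600 = 50.039644
  N ⇒ keep positive
  λ: 23′ + 43″ = 23.71667′; 149 + 23.71667/60 = 149.395278
  E ⇒ keep positive
Point 2:
  Latitude: split at 2 digits → 45° and 32.592′; 45 + 32.592/60 = 45.543200
  S → negative
  λ: split at 3 digits → 112° and 36.3585′; 112 + 36.3585/60 = 112.605975
  hemisphere W, so the sign is −
Point 3:
  Lat: split at 2 digits → 22° and 7.91571′; 22 + 7.91571/60 = 22.131929
  hemisphere S, so the sign is −
  Lon: degrees = first 3 digits = 127, minutes = 6.1275; 127 + 6.1275/60 = 127.102125
  W → negative
Point 4:
  φ: 51′ + 55″ = 51.91667′; 33 + 51.91667/60 = 33.865278
  S ⇒ negate
  Lon: 15° + 1/60 + 31.7/3600 = 15 + 0.016667 + 0.008806 = 15.025472
  W → negative

1. 50.03964, 149.39528
2. -45.54320, -112.60598
3. -22.13193, -127.10213
4. -33.86528, -15.02547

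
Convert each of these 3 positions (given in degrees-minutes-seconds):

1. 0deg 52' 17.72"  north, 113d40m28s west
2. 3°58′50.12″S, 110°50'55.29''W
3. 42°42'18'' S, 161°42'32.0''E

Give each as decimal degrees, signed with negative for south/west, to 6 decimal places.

1. 0.871589, -113.674444
2. -3.980589, -110.848692
3. -42.705000, 161.708889

Point 1:
  Lat: 0° + 52/60 + 17.72/3600 = 0 + 0.866667 + 0.004922 = 0.8715889
  N → positive
  Longitude: 40′ + 28″ = 40.46667′; 113 + 40.46667/60 = 113.6744444
  W → negative
Point 2:
  Lat: 3 + 58/60 + 50.12/3600 = 3.9805889
  hemisphere S, so the sign is −
  Lon: 50′ + 55.29″ = 50.92150′; 110 + 50.92150/60 = 110.8486917
  W ⇒ negate
Point 3:
  φ: 42 + 42/60 + 18/3600 = 42.7050000
  S ⇒ negate
  λ: 161° + 42/60 + 32/3600 = 161 + 0.700000 + 0.008889 = 161.7088889
  E → positive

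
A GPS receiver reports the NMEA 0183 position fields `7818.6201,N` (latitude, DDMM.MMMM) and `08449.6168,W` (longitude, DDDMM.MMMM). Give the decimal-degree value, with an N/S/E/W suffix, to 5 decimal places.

Latitude: degrees = first 2 digits = 78, minutes = 18.6201; 78 + 18.6201/60 = 78.310335
Longitude: split at 3 digits → 084° and 49.6168′; 84 + 49.6168/60 = 84.826947

78.31034° N, 84.82695° W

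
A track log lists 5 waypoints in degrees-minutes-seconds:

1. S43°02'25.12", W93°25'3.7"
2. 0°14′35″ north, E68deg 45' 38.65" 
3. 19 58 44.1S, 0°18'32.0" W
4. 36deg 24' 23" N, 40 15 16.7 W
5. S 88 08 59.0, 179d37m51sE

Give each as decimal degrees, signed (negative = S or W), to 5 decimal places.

Point 1:
  Latitude: 43 + 2/60 + 25.12/3600 = 43.040311
  hemisphere S, so the sign is −
  Longitude: 25′ + 3.7″ = 25.06167′; 93 + 25.06167/60 = 93.417694
  W → negative
Point 2:
  Latitude: 14′ + 35″ = 14.58333′; 0 + 14.58333/60 = 0.243056
  N → positive
  Lon: 45′ + 38.65″ = 45.64417′; 68 + 45.64417/60 = 68.760736
  E → positive
Point 3:
  φ: 19° + 58/60 + 44.1/3600 = 19 + 0.966667 + 0.012250 = 19.978917
  S ⇒ negate
  Longitude: 18′ + 32″ = 18.53333′; 0 + 18.53333/60 = 0.308889
  W ⇒ negate
Point 4:
  Latitude: 24′ + 23″ = 24.38333′; 36 + 24.38333/60 = 36.406389
  N → positive
  λ: 15′ + 16.7″ = 15.27833′; 40 + 15.27833/60 = 40.254639
  W → negative
Point 5:
  Lat: 88 + 8/60 + 59/3600 = 88.149722
  hemisphere S, so the sign is −
  Longitude: 179 + 37/60 + 51/3600 = 179.630833
  E → positive

1. -43.04031, -93.41769
2. 0.24306, 68.76074
3. -19.97892, -0.30889
4. 36.40639, -40.25464
5. -88.14972, 179.63083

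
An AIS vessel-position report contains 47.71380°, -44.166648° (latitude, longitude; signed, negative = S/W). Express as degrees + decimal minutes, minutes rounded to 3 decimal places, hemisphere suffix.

Latitude: minutes = (47.713800 − 47) × 60 = 42.82800
Longitude is negative → W; |value| = 44.166648
Lon: 44° + 0.166648 × 60 = 44° 9.99888′

47° 42.828′ N, 44° 9.999′ W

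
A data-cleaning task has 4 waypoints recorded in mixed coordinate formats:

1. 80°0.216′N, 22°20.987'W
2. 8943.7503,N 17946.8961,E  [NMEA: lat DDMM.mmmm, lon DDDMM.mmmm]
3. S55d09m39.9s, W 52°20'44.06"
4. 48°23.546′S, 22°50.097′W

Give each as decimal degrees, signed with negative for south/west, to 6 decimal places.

1. 80.003600, -22.349783
2. 89.729172, 179.781602
3. -55.161083, -52.345572
4. -48.392433, -22.834950

Point 1:
  Lat: 0.216′ = 0.003600°; total 80.0036000
  N ⇒ keep positive
  Longitude: 22 + 20.987/60 = 22.3497833
  hemisphere W, so the sign is −
Point 2:
  φ: degrees = first 2 digits = 89, minutes = 43.7503; 89 + 43.7503/60 = 89.7291717
  N ⇒ keep positive
  Lon: split at 3 digits → 179° and 46.8961′; 179 + 46.8961/60 = 179.7816017
  E → positive
Point 3:
  Lat: 55 + 9/60 + 39.9/3600 = 55.1610833
  hemisphere S, so the sign is −
  Lon: 52 + 20/60 + 44.06/3600 = 52.3455722
  W → negative
Point 4:
  Lat: 23.546′ = 0.392433°; total 48.3924333
  hemisphere S, so the sign is −
  λ: 22 + 50.097/60 = 22.8349500
  hemisphere W, so the sign is −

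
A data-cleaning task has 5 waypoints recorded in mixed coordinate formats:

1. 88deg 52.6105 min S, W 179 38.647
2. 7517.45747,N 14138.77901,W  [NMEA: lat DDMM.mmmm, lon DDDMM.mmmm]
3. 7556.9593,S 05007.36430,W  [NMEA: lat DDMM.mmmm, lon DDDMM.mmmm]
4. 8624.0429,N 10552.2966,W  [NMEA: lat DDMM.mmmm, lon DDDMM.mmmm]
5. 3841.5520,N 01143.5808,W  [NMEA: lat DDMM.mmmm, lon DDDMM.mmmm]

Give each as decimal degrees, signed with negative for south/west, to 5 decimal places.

1. -88.87684, -179.64412
2. 75.29096, -141.64632
3. -75.94932, -50.12274
4. 86.40072, -105.87161
5. 38.69253, -11.72635

Point 1:
  Latitude: 88 + 52.6105/60 = 88.876842
  S → negative
  Lon: 38.647′ = 0.644117°; total 179.644117
  hemisphere W, so the sign is −
Point 2:
  Latitude: split at 2 digits → 75° and 17.45747′; 75 + 17.45747/60 = 75.290958
  N → positive
  Lon: degrees = first 3 digits = 141, minutes = 38.77901; 141 + 38.77901/60 = 141.646317
  W → negative
Point 3:
  Lat: split at 2 digits → 75° and 56.9593′; 75 + 56.9593/60 = 75.949322
  hemisphere S, so the sign is −
  λ: split at 3 digits → 050° and 7.3643′; 50 + 7.3643/60 = 50.122738
  W ⇒ negate
Point 4:
  Lat: split at 2 digits → 86° and 24.0429′; 86 + 24.0429/60 = 86.400715
  N → positive
  Lon: split at 3 digits → 105° and 52.2966′; 105 + 52.2966/60 = 105.871610
  hemisphere W, so the sign is −
Point 5:
  Lat: degrees = first 2 digits = 38, minutes = 41.552; 38 + 41.552/60 = 38.692533
  N → positive
  Lon: split at 3 digits → 011° and 43.5808′; 11 + 43.5808/60 = 11.726347
  W ⇒ negate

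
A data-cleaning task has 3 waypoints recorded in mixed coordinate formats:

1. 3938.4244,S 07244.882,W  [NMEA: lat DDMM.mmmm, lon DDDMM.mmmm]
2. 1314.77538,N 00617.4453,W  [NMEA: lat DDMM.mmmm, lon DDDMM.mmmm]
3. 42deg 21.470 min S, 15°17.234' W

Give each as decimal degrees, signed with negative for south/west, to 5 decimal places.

1. -39.64041, -72.74803
2. 13.24626, -6.29076
3. -42.35783, -15.28723

Point 1:
  φ: degrees = first 2 digits = 39, minutes = 38.4244; 39 + 38.4244/60 = 39.640407
  S ⇒ negate
  Longitude: degrees = first 3 digits = 72, minutes = 44.882; 72 + 44.882/60 = 72.748033
  hemisphere W, so the sign is −
Point 2:
  φ: split at 2 digits → 13° and 14.77538′; 13 + 14.77538/60 = 13.246256
  N → positive
  Longitude: split at 3 digits → 006° and 17.4453′; 6 + 17.4453/60 = 6.290755
  W ⇒ negate
Point 3:
  φ: 42 + 21.47/60 = 42.357833
  S ⇒ negate
  Lon: 17.234′ = 0.287233°; total 15.287233
  hemisphere W, so the sign is −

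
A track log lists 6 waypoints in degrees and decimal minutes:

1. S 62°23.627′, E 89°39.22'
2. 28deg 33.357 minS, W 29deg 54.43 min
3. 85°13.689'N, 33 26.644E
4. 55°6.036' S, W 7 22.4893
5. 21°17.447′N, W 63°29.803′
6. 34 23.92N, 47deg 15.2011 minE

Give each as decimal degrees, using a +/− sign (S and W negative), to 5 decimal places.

1. -62.39378, 89.65367
2. -28.55595, -29.90717
3. 85.22815, 33.44407
4. -55.10060, -7.37482
5. 21.29078, -63.49672
6. 34.39867, 47.25335

Point 1:
  Lat: 23.627′ = 0.393783°; total 62.393783
  S ⇒ negate
  Lon: 39.22′ = 0.653667°; total 89.653667
  E → positive
Point 2:
  φ: 28 + 33.357/60 = 28.555950
  S → negative
  Lon: 54.43′ = 0.907167°; total 29.907167
  W → negative
Point 3:
  φ: 13.689′ = 0.228150°; total 85.228150
  N → positive
  Longitude: 26.644′ = 0.444067°; total 33.444067
  E → positive
Point 4:
  Latitude: 55 + 6.036/60 = 55.100600
  S ⇒ negate
  λ: 7 + 22.4893/60 = 7.374822
  hemisphere W, so the sign is −
Point 5:
  φ: 17.447′ = 0.290783°; total 21.290783
  N → positive
  Lon: 63 + 29.803/60 = 63.496717
  hemisphere W, so the sign is −
Point 6:
  Latitude: 34 + 23.92/60 = 34.398667
  N ⇒ keep positive
  Lon: 15.2011′ = 0.253352°; total 47.253352
  E ⇒ keep positive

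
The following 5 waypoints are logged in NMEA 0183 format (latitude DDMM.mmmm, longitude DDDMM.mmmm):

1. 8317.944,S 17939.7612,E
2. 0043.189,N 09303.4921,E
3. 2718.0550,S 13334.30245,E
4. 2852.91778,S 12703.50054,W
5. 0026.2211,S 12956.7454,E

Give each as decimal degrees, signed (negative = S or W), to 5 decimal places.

Point 1:
  φ: split at 2 digits → 83° and 17.944′; 83 + 17.944/60 = 83.299067
  S ⇒ negate
  λ: degrees = first 3 digits = 179, minutes = 39.7612; 179 + 39.7612/60 = 179.662687
  E ⇒ keep positive
Point 2:
  Latitude: split at 2 digits → 00° and 43.189′; 0 + 43.189/60 = 0.719817
  N → positive
  λ: split at 3 digits → 093° and 3.4921′; 93 + 3.4921/60 = 93.058202
  E → positive
Point 3:
  Latitude: degrees = first 2 digits = 27, minutes = 18.055; 27 + 18.055/60 = 27.300917
  S → negative
  Longitude: degrees = first 3 digits = 133, minutes = 34.30245; 133 + 34.30245/60 = 133.571708
  E → positive
Point 4:
  Lat: degrees = first 2 digits = 28, minutes = 52.91778; 28 + 52.91778/60 = 28.881963
  S ⇒ negate
  Longitude: split at 3 digits → 127° and 3.50054′; 127 + 3.50054/60 = 127.058342
  hemisphere W, so the sign is −
Point 5:
  Latitude: split at 2 digits → 00° and 26.2211′; 0 + 26.2211/60 = 0.437018
  hemisphere S, so the sign is −
  Longitude: split at 3 digits → 129° and 56.7454′; 129 + 56.7454/60 = 129.945757
  E ⇒ keep positive

1. -83.29907, 179.66269
2. 0.71982, 93.05820
3. -27.30092, 133.57171
4. -28.88196, -127.05834
5. -0.43702, 129.94576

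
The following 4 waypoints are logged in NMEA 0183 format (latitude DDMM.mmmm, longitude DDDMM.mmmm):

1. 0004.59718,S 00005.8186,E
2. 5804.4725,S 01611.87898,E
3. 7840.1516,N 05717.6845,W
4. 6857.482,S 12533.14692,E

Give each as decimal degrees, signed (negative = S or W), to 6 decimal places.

1. -0.076620, 0.096977
2. -58.074542, 16.197983
3. 78.669193, -57.294742
4. -68.958033, 125.552449

Point 1:
  φ: split at 2 digits → 00° and 4.59718′; 0 + 4.59718/60 = 0.0766197
  S → negative
  λ: split at 3 digits → 000° and 5.8186′; 0 + 5.8186/60 = 0.0969767
  E → positive
Point 2:
  φ: split at 2 digits → 58° and 4.4725′; 58 + 4.4725/60 = 58.0745417
  S ⇒ negate
  λ: split at 3 digits → 016° and 11.87898′; 16 + 11.87898/60 = 16.1979830
  E → positive
Point 3:
  Lat: degrees = first 2 digits = 78, minutes = 40.1516; 78 + 40.1516/60 = 78.6691933
  N → positive
  λ: split at 3 digits → 057° and 17.6845′; 57 + 17.6845/60 = 57.2947417
  hemisphere W, so the sign is −
Point 4:
  Lat: split at 2 digits → 68° and 57.482′; 68 + 57.482/60 = 68.9580333
  S ⇒ negate
  Lon: degrees = first 3 digits = 125, minutes = 33.14692; 125 + 33.14692/60 = 125.5524487
  E → positive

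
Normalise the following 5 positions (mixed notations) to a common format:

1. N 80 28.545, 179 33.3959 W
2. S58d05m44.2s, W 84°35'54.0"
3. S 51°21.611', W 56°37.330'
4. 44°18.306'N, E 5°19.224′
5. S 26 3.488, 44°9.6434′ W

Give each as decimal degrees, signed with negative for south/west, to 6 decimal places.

Point 1:
  Latitude: 28.545′ = 0.475750°; total 80.4757500
  N ⇒ keep positive
  Longitude: 179 + 33.3959/60 = 179.5565983
  W ⇒ negate
Point 2:
  φ: 58 + 5/60 + 44.2/3600 = 58.0956111
  S → negative
  Longitude: 35′ + 54″ = 35.90000′; 84 + 35.90000/60 = 84.5983333
  hemisphere W, so the sign is −
Point 3:
  Lat: 21.611′ = 0.360183°; total 51.3601833
  S ⇒ negate
  Lon: 56 + 37.33/60 = 56.6221667
  W → negative
Point 4:
  φ: 18.306′ = 0.305100°; total 44.3051000
  N ⇒ keep positive
  Longitude: 5 + 19.224/60 = 5.3204000
  E ⇒ keep positive
Point 5:
  Latitude: 3.488′ = 0.058133°; total 26.0581333
  S → negative
  λ: 9.6434′ = 0.160723°; total 44.1607233
  hemisphere W, so the sign is −

1. 80.475750, -179.556598
2. -58.095611, -84.598333
3. -51.360183, -56.622167
4. 44.305100, 5.320400
5. -26.058133, -44.160723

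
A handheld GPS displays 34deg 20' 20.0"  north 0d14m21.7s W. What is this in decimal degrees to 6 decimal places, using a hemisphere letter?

34.338889° N, 0.239361° W

Latitude: 20′ + 20″ = 20.33333′; 34 + 20.33333/60 = 34.3388889
Longitude: 0 + 14/60 + 21.7/3600 = 0.2393611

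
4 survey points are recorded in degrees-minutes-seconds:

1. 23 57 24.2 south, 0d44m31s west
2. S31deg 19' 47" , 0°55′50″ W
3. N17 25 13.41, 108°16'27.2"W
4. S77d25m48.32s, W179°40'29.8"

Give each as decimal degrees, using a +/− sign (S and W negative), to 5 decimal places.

1. -23.95672, -0.74194
2. -31.32972, -0.93056
3. 17.42039, -108.27422
4. -77.43009, -179.67494

Point 1:
  Lat: 57′ + 24.2″ = 57.40333′; 23 + 57.40333/60 = 23.956722
  S ⇒ negate
  Lon: 0° + 44/60 + 31/3600 = 0 + 0.733333 + 0.008611 = 0.741944
  W → negative
Point 2:
  φ: 31° + 19/60 + 47/3600 = 31 + 0.316667 + 0.013056 = 31.329722
  hemisphere S, so the sign is −
  Lon: 55′ + 50″ = 55.83333′; 0 + 55.83333/60 = 0.930556
  hemisphere W, so the sign is −
Point 3:
  φ: 17 + 25/60 + 13.41/3600 = 17.420392
  N ⇒ keep positive
  Lon: 108 + 16/60 + 27.2/3600 = 108.274222
  W → negative
Point 4:
  φ: 77 + 25/60 + 48.32/3600 = 77.430089
  S → negative
  λ: 40′ + 29.8″ = 40.49667′; 179 + 40.49667/60 = 179.674944
  W ⇒ negate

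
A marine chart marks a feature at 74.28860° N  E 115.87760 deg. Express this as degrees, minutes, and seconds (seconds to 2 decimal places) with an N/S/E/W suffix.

74°17′18.96″ N, 115°52′39.36″ E

φ: whole degrees 74; 17.31600′ → 17′ and 18.9600″
λ: 0.877600 × 60 = 52.65600′ → 52′, remainder × 60 = 39.3600″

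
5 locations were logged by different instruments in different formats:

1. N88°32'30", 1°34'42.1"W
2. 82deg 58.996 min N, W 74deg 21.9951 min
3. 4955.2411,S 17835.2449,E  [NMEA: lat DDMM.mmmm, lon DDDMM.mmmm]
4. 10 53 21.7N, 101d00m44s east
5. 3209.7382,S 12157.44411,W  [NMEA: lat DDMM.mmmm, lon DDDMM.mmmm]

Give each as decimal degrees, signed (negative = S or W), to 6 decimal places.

Point 1:
  φ: 88° + 32/60 + 30/3600 = 88 + 0.533333 + 0.008333 = 88.5416667
  N → positive
  Longitude: 1° + 34/60 + 42.1/3600 = 1 + 0.566667 + 0.011694 = 1.5783611
  W ⇒ negate
Point 2:
  φ: 58.996′ = 0.983267°; total 82.9832667
  N ⇒ keep positive
  Longitude: 21.9951′ = 0.366585°; total 74.3665850
  W → negative
Point 3:
  Latitude: degrees = first 2 digits = 49, minutes = 55.2411; 49 + 55.2411/60 = 49.9206850
  S → negative
  Lon: split at 3 digits → 178° and 35.2449′; 178 + 35.2449/60 = 178.5874150
  E → positive
Point 4:
  Lat: 10 + 53/60 + 21.7/3600 = 10.8893611
  N ⇒ keep positive
  Lon: 101 + 0/60 + 44/3600 = 101.0122222
  E → positive
Point 5:
  Lat: degrees = first 2 digits = 32, minutes = 9.7382; 32 + 9.7382/60 = 32.1623033
  hemisphere S, so the sign is −
  Lon: split at 3 digits → 121° and 57.44411′; 121 + 57.44411/60 = 121.9574018
  W → negative

1. 88.541667, -1.578361
2. 82.983267, -74.366585
3. -49.920685, 178.587415
4. 10.889361, 101.012222
5. -32.162303, -121.957402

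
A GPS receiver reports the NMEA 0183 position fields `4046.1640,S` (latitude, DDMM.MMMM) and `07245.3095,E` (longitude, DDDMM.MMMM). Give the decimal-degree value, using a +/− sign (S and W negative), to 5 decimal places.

-40.76940, 72.75516

Latitude: split at 2 digits → 40° and 46.164′; 40 + 46.164/60 = 40.769400
S ⇒ negate
λ: split at 3 digits → 072° and 45.3095′; 72 + 45.3095/60 = 72.755158
E → positive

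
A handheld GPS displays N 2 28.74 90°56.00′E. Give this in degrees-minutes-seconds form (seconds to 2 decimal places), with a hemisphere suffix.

2°28′44.40″ N, 90°56′0.00″ E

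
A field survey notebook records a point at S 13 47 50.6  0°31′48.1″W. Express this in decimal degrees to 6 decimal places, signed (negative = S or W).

Lat: 47′ + 50.6″ = 47.84333′; 13 + 47.84333/60 = 13.7973889
hemisphere S, so the sign is −
Longitude: 0 + 31/60 + 48.1/3600 = 0.5300278
hemisphere W, so the sign is −

-13.797389, -0.530028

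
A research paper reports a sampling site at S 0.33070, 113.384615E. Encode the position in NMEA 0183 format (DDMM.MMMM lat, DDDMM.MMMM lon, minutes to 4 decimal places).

φ: 0° + 0.330700 × 60 = 0° 19.842000′
Longitude: 113° + 0.384615 × 60 = 113° 23.076900′

0019.8420,S / 11323.0769,E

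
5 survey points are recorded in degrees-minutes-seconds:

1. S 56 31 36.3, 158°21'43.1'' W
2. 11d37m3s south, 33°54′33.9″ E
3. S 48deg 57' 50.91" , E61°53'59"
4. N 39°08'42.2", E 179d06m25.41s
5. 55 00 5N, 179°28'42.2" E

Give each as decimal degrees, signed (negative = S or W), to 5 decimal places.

Point 1:
  φ: 31′ + 36.3″ = 31.60500′; 56 + 31.60500/60 = 56.526750
  S → negative
  Longitude: 158 + 21/60 + 43.1/3600 = 158.361972
  hemisphere W, so the sign is −
Point 2:
  Lat: 11° + 37/60 + 3/3600 = 11 + 0.616667 + 0.000833 = 11.617500
  S → negative
  λ: 54′ + 33.9″ = 54.56500′; 33 + 54.56500/60 = 33.909417
  E → positive
Point 3:
  Lat: 57′ + 50.91″ = 57.84850′; 48 + 57.84850/60 = 48.964142
  hemisphere S, so the sign is −
  λ: 53′ + 59″ = 53.98333′; 61 + 53.98333/60 = 61.899722
  E → positive
Point 4:
  φ: 39° + 8/60 + 42.2/3600 = 39 + 0.133333 + 0.011722 = 39.145056
  N ⇒ keep positive
  λ: 6′ + 25.41″ = 6.42350′; 179 + 6.42350/60 = 179.107058
  E → positive
Point 5:
  φ: 55 + 0/60 + 5/3600 = 55.001389
  N ⇒ keep positive
  λ: 179° + 28/60 + 42.2/3600 = 179 + 0.466667 + 0.011722 = 179.478389
  E → positive

1. -56.52675, -158.36197
2. -11.61750, 33.90942
3. -48.96414, 61.89972
4. 39.14506, 179.10706
5. 55.00139, 179.47839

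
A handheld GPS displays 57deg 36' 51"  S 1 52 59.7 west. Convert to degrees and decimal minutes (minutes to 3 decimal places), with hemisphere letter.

57° 36.850′ S, 1° 52.995′ W

Lat: 36 + 51/60 = 36.85000′
λ: 52 + 59.7/60 = 52.99500′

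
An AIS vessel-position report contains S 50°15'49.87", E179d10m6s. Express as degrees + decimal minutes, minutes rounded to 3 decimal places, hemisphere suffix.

50° 15.831′ S, 179° 10.100′ E

Latitude: 15 + 49.87/60 = 15.83117′
λ: seconds/60 = 0.10000; minutes = 10 + 0.10000 = 10.10000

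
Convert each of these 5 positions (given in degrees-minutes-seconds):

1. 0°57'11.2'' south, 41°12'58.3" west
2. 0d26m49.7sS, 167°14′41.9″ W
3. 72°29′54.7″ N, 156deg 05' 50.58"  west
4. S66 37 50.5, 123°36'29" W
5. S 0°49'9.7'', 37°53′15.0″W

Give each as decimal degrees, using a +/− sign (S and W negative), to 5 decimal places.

1. -0.95311, -41.21619
2. -0.44714, -167.24497
3. 72.49853, -156.09738
4. -66.63069, -123.60806
5. -0.81936, -37.88750

Point 1:
  Lat: 0° + 57/60 + 11.2/3600 = 0 + 0.950000 + 0.003111 = 0.953111
  hemisphere S, so the sign is −
  Lon: 41 + 12/60 + 58.3/3600 = 41.216194
  W → negative
Point 2:
  Latitude: 0° + 26/60 + 49.7/3600 = 0 + 0.433333 + 0.013806 = 0.447139
  S → negative
  Lon: 167° + 14/60 + 41.9/3600 = 167 + 0.233333 + 0.011639 = 167.244972
  hemisphere W, so the sign is −
Point 3:
  φ: 72 + 29/60 + 54.7/3600 = 72.498528
  N ⇒ keep positive
  Longitude: 5′ + 50.58″ = 5.84300′; 156 + 5.84300/60 = 156.097383
  W → negative
Point 4:
  φ: 66° + 37/60 + 50.5/3600 = 66 + 0.616667 + 0.014028 = 66.630694
  hemisphere S, so the sign is −
  Lon: 123 + 36/60 + 29/3600 = 123.608056
  hemisphere W, so the sign is −
Point 5:
  φ: 0 + 49/60 + 9.7/3600 = 0.819361
  S → negative
  Longitude: 53′ + 15″ = 53.25000′; 37 + 53.25000/60 = 37.887500
  W → negative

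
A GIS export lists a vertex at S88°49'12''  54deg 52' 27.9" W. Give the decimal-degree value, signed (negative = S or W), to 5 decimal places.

Lat: 88 + 49/60 + 12/3600 = 88.820000
S ⇒ negate
Longitude: 54° + 52/60 + 27.9/3600 = 54 + 0.866667 + 0.007750 = 54.874417
W → negative

-88.82000, -54.87442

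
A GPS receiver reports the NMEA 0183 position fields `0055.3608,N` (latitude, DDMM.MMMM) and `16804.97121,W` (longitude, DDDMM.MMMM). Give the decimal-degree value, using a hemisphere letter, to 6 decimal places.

Lat: degrees = first 2 digits = 0, minutes = 55.3608; 0 + 55.3608/60 = 0.9226800
λ: split at 3 digits → 168° and 4.97121′; 168 + 4.97121/60 = 168.0828535

0.922680° N, 168.082854° W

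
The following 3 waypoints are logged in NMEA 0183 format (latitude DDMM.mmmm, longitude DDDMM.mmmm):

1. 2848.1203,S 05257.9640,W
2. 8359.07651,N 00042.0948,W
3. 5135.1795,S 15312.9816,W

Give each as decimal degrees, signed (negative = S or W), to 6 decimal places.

Point 1:
  φ: degrees = first 2 digits = 28, minutes = 48.1203; 28 + 48.1203/60 = 28.8020050
  S → negative
  Lon: degrees = first 3 digits = 52, minutes = 57.964; 52 + 57.964/60 = 52.9660667
  hemisphere W, so the sign is −
Point 2:
  φ: split at 2 digits → 83° and 59.07651′; 83 + 59.07651/60 = 83.9846085
  N ⇒ keep positive
  Longitude: split at 3 digits → 000° and 42.0948′; 0 + 42.0948/60 = 0.7015800
  W ⇒ negate
Point 3:
  Latitude: split at 2 digits → 51° and 35.1795′; 51 + 35.1795/60 = 51.5863250
  S ⇒ negate
  Longitude: degrees = first 3 digits = 153, minutes = 12.9816; 153 + 12.9816/60 = 153.2163600
  W ⇒ negate

1. -28.802005, -52.966067
2. 83.984609, -0.701580
3. -51.586325, -153.216360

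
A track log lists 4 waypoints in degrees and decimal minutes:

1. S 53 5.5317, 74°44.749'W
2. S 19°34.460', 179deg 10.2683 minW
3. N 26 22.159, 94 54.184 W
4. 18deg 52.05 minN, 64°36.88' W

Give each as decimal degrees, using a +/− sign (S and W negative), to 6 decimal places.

Point 1:
  Latitude: 53 + 5.5317/60 = 53.0921950
  S → negative
  λ: 44.749′ = 0.745817°; total 74.7458167
  W → negative
Point 2:
  φ: 19 + 34.46/60 = 19.5743333
  hemisphere S, so the sign is −
  Lon: 10.2683′ = 0.171138°; total 179.1711383
  hemisphere W, so the sign is −
Point 3:
  φ: 22.159′ = 0.369317°; total 26.3693167
  N ⇒ keep positive
  λ: 94 + 54.184/60 = 94.9030667
  hemisphere W, so the sign is −
Point 4:
  Lat: 18 + 52.05/60 = 18.8675000
  N → positive
  λ: 36.88′ = 0.614667°; total 64.6146667
  W → negative

1. -53.092195, -74.745817
2. -19.574333, -179.171138
3. 26.369317, -94.903067
4. 18.867500, -64.614667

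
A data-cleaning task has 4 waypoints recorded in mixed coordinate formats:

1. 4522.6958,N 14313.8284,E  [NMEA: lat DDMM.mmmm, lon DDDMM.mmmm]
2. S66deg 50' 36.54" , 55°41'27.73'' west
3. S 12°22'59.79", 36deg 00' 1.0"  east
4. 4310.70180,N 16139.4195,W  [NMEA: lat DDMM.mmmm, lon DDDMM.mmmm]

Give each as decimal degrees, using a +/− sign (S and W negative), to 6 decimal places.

Point 1:
  φ: split at 2 digits → 45° and 22.6958′; 45 + 22.6958/60 = 45.3782633
  N → positive
  Lon: degrees = first 3 digits = 143, minutes = 13.8284; 143 + 13.8284/60 = 143.2304733
  E → positive
Point 2:
  φ: 66 + 50/60 + 36.54/3600 = 66.8434833
  hemisphere S, so the sign is −
  λ: 41′ + 27.73″ = 41.46217′; 55 + 41.46217/60 = 55.6910361
  W ⇒ negate
Point 3:
  Latitude: 12 + 22/60 + 59.79/3600 = 12.3832750
  S → negative
  λ: 36° + 0/60 + 1/3600 = 36 + 0.000000 + 0.000278 = 36.0002778
  E → positive
Point 4:
  Lat: split at 2 digits → 43° and 10.7018′; 43 + 10.7018/60 = 43.1783633
  N → positive
  Longitude: split at 3 digits → 161° and 39.4195′; 161 + 39.4195/60 = 161.6569917
  W ⇒ negate

1. 45.378263, 143.230473
2. -66.843483, -55.691036
3. -12.383275, 36.000278
4. 43.178363, -161.656992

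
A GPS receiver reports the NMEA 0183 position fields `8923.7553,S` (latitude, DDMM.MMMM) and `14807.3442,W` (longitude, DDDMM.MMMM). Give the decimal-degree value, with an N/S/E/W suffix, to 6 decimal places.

Lat: split at 2 digits → 89° and 23.7553′; 89 + 23.7553/60 = 89.3959217
λ: split at 3 digits → 148° and 7.3442′; 148 + 7.3442/60 = 148.1224033

89.395922° S, 148.122403° W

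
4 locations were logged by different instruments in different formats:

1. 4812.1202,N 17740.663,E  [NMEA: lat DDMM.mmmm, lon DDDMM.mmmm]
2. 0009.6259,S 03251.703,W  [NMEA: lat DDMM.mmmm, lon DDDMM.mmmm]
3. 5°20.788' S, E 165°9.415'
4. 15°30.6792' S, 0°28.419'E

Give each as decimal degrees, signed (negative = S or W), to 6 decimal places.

1. 48.202003, 177.677717
2. -0.160432, -32.861717
3. -5.346467, 165.156917
4. -15.511320, 0.473650

Point 1:
  Lat: degrees = first 2 digits = 48, minutes = 12.1202; 48 + 12.1202/60 = 48.2020033
  N ⇒ keep positive
  λ: split at 3 digits → 177° and 40.663′; 177 + 40.663/60 = 177.6777167
  E → positive
Point 2:
  Latitude: degrees = first 2 digits = 0, minutes = 9.6259; 0 + 9.6259/60 = 0.1604317
  S ⇒ negate
  λ: split at 3 digits → 032° and 51.703′; 32 + 51.703/60 = 32.8617167
  W → negative
Point 3:
  Latitude: 20.788′ = 0.346467°; total 5.3464667
  S ⇒ negate
  λ: 165 + 9.415/60 = 165.1569167
  E → positive
Point 4:
  φ: 15 + 30.6792/60 = 15.5113200
  S ⇒ negate
  Lon: 28.419′ = 0.473650°; total 0.4736500
  E → positive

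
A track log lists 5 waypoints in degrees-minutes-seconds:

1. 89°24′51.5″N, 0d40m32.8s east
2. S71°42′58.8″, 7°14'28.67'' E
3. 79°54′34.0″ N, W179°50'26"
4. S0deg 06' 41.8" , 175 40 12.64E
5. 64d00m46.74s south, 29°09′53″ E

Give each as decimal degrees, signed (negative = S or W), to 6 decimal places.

1. 89.414306, 0.675778
2. -71.716333, 7.241297
3. 79.909444, -179.840556
4. -0.111611, 175.670178
5. -64.012983, 29.164722

Point 1:
  φ: 89 + 24/60 + 51.5/3600 = 89.4143056
  N ⇒ keep positive
  Lon: 40′ + 32.8″ = 40.54667′; 0 + 40.54667/60 = 0.6757778
  E → positive
Point 2:
  Lat: 42′ + 58.8″ = 42.98000′; 71 + 42.98000/60 = 71.7163333
  S ⇒ negate
  λ: 7° + 14/60 + 28.67/3600 = 7 + 0.233333 + 0.007964 = 7.2412972
  E → positive
Point 3:
  Lat: 54′ + 34″ = 54.56667′; 79 + 54.56667/60 = 79.9094444
  N → positive
  Longitude: 179° + 50/60 + 26/3600 = 179 + 0.833333 + 0.007222 = 179.8405556
  W ⇒ negate
Point 4:
  Lat: 0° + 6/60 + 41.8/3600 = 0 + 0.100000 + 0.011611 = 0.1116111
  S ⇒ negate
  Lon: 175° + 40/60 + 12.64/3600 = 175 + 0.666667 + 0.003511 = 175.6701778
  E ⇒ keep positive
Point 5:
  φ: 0′ + 46.74″ = 0.77900′; 64 + 0.77900/60 = 64.0129833
  S → negative
  Lon: 29 + 9/60 + 53/3600 = 29.1647222
  E ⇒ keep positive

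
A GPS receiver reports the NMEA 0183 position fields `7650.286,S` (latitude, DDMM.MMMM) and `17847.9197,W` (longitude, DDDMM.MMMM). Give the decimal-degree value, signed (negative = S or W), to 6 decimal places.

-76.838100, -178.798662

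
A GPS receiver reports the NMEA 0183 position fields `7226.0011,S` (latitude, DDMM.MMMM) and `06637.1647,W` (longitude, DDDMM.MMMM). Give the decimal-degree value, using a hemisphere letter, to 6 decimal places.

72.433352° S, 66.619412° W

Latitude: split at 2 digits → 72° and 26.0011′; 72 + 26.0011/60 = 72.4333517
Longitude: split at 3 digits → 066° and 37.1647′; 66 + 37.1647/60 = 66.6194117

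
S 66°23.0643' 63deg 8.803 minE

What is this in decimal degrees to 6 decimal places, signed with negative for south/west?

-66.384405, 63.146717

Lat: 66 + 23.0643/60 = 66.3844050
S → negative
Longitude: 63 + 8.803/60 = 63.1467167
E ⇒ keep positive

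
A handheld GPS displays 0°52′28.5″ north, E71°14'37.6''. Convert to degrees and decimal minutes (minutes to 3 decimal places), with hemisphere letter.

Latitude: 52 + 28.5/60 = 52.47500′
Longitude: seconds/60 = 0.62667; minutes = 14 + 0.62667 = 14.62667

0° 52.475′ N, 71° 14.627′ E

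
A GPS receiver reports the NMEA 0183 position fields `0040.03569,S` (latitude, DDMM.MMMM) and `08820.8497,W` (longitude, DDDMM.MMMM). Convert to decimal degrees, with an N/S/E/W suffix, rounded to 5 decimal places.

0.66726° S, 88.34750° W

Latitude: split at 2 digits → 00° and 40.03569′; 0 + 40.03569/60 = 0.667262
Lon: split at 3 digits → 088° and 20.8497′; 88 + 20.8497/60 = 88.347495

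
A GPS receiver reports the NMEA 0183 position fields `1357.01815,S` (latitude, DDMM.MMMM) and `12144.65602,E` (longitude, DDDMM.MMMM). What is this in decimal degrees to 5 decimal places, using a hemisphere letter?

13.95030° S, 121.74427° E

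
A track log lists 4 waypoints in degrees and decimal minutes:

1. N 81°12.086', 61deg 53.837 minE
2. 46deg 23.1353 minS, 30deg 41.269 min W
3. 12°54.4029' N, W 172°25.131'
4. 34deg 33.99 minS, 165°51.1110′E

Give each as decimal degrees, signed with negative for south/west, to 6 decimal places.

1. 81.201433, 61.897283
2. -46.385588, -30.687817
3. 12.906715, -172.418850
4. -34.566500, 165.851850

Point 1:
  Lat: 81 + 12.086/60 = 81.2014333
  N → positive
  Longitude: 61 + 53.837/60 = 61.8972833
  E ⇒ keep positive
Point 2:
  φ: 46 + 23.1353/60 = 46.3855883
  S ⇒ negate
  Longitude: 41.269′ = 0.687817°; total 30.6878167
  W ⇒ negate
Point 3:
  φ: 12 + 54.4029/60 = 12.9067150
  N ⇒ keep positive
  λ: 25.131′ = 0.418850°; total 172.4188500
  W → negative
Point 4:
  φ: 34 + 33.99/60 = 34.5665000
  S ⇒ negate
  λ: 165 + 51.111/60 = 165.8518500
  E ⇒ keep positive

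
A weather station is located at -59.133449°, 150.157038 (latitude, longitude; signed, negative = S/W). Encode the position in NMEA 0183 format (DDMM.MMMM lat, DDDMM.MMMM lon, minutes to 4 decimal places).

Latitude is negative → S; |value| = 59.133449
Latitude: 59° + 0.133449 × 60 = 59° 8.006940′
Longitude: fractional part 0.157038 → 9.422280 minutes

5908.0069,S / 15009.4223,E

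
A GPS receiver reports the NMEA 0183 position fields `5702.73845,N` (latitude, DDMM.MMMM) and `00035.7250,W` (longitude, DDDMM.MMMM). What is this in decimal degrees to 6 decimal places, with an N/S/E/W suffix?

57.045641° N, 0.595417° W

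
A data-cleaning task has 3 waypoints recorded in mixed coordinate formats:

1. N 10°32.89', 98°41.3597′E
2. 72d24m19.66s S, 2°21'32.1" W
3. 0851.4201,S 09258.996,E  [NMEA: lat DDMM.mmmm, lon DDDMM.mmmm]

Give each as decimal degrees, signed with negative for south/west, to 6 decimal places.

Point 1:
  Latitude: 32.89′ = 0.548167°; total 10.5481667
  N → positive
  λ: 98 + 41.3597/60 = 98.6893283
  E ⇒ keep positive
Point 2:
  Lat: 72° + 24/60 + 19.66/3600 = 72 + 0.400000 + 0.005461 = 72.4054611
  hemisphere S, so the sign is −
  Longitude: 2 + 21/60 + 32.1/3600 = 2.3589167
  W → negative
Point 3:
  φ: degrees = first 2 digits = 8, minutes = 51.4201; 8 + 51.4201/60 = 8.8570017
  hemisphere S, so the sign is −
  Longitude: split at 3 digits → 092° and 58.996′; 92 + 58.996/60 = 92.9832667
  E → positive

1. 10.548167, 98.689328
2. -72.405461, -2.358917
3. -8.857002, 92.983267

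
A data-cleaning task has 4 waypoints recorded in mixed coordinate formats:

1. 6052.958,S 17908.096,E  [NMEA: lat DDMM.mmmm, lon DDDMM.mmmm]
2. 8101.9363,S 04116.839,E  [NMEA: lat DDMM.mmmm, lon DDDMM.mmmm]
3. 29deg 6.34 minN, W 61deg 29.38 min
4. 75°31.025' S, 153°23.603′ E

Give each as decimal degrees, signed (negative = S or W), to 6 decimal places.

1. -60.882633, 179.134933
2. -81.032272, 41.280650
3. 29.105667, -61.489667
4. -75.517083, 153.393383

Point 1:
  Latitude: degrees = first 2 digits = 60, minutes = 52.958; 60 + 52.958/60 = 60.8826333
  S ⇒ negate
  Lon: split at 3 digits → 179° and 8.096′; 179 + 8.096/60 = 179.1349333
  E → positive
Point 2:
  Lat: degrees = first 2 digits = 81, minutes = 1.9363; 81 + 1.9363/60 = 81.0322717
  S → negative
  Longitude: split at 3 digits → 041° and 16.839′; 41 + 16.839/60 = 41.2806500
  E → positive
Point 3:
  Lat: 6.34′ = 0.105667°; total 29.1056667
  N ⇒ keep positive
  Lon: 61 + 29.38/60 = 61.4896667
  W ⇒ negate
Point 4:
  Latitude: 75 + 31.025/60 = 75.5170833
  hemisphere S, so the sign is −
  Lon: 153 + 23.603/60 = 153.3933833
  E ⇒ keep positive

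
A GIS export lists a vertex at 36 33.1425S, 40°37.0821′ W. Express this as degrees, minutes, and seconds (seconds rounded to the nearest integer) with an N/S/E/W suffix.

36°33′9″ S, 40°37′5″ W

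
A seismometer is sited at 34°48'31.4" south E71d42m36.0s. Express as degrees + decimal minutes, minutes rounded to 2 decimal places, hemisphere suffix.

34° 48.52′ S, 71° 42.60′ E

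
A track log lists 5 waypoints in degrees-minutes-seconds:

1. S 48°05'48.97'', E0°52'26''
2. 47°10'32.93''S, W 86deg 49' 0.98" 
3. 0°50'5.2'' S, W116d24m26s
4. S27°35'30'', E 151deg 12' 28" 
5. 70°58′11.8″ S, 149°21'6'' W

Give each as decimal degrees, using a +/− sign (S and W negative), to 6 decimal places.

Point 1:
  Latitude: 48 + 5/60 + 48.97/3600 = 48.0969361
  hemisphere S, so the sign is −
  Lon: 0° + 52/60 + 26/3600 = 0 + 0.866667 + 0.007222 = 0.8738889
  E ⇒ keep positive
Point 2:
  Lat: 47° + 10/60 + 32.93/3600 = 47 + 0.166667 + 0.009147 = 47.1758139
  S ⇒ negate
  Lon: 49′ + 0.98″ = 49.01633′; 86 + 49.01633/60 = 86.8169389
  W ⇒ negate
Point 3:
  Lat: 50′ + 5.2″ = 50.08667′; 0 + 50.08667/60 = 0.8347778
  S → negative
  Lon: 24′ + 26″ = 24.43333′; 116 + 24.43333/60 = 116.4072222
  W → negative
Point 4:
  Latitude: 27° + 35/60 + 30/3600 = 27 + 0.583333 + 0.008333 = 27.5916667
  S ⇒ negate
  Longitude: 12′ + 28″ = 12.46667′; 151 + 12.46667/60 = 151.2077778
  E → positive
Point 5:
  Lat: 70° + 58/60 + 11.8/3600 = 70 + 0.966667 + 0.003278 = 70.9699444
  S ⇒ negate
  λ: 21′ + 6″ = 21.10000′; 149 + 21.10000/60 = 149.3516667
  W → negative

1. -48.096936, 0.873889
2. -47.175814, -86.816939
3. -0.834778, -116.407222
4. -27.591667, 151.207778
5. -70.969944, -149.351667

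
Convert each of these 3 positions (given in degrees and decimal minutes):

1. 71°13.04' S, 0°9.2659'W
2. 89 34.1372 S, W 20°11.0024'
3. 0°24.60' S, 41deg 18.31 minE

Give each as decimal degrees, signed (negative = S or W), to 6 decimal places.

1. -71.217333, -0.154432
2. -89.568953, -20.183373
3. -0.410000, 41.305167

Point 1:
  Lat: 71 + 13.04/60 = 71.2173333
  S ⇒ negate
  Lon: 9.2659′ = 0.154432°; total 0.1544317
  W ⇒ negate
Point 2:
  Latitude: 34.1372′ = 0.568953°; total 89.5689533
  hemisphere S, so the sign is −
  Lon: 11.0024′ = 0.183373°; total 20.1833733
  W → negative
Point 3:
  φ: 0 + 24.6/60 = 0.4100000
  S → negative
  Lon: 18.31′ = 0.305167°; total 41.3051667
  E ⇒ keep positive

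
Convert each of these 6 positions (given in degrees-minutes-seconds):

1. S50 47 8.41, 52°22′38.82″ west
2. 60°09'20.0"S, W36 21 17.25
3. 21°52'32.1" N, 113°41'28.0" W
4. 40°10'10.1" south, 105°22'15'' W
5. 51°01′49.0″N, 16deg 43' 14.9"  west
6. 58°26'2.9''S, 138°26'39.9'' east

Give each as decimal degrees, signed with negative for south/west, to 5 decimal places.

Point 1:
  φ: 50° + 47/60 + 8.41/3600 = 50 + 0.783333 + 0.002336 = 50.785669
  hemisphere S, so the sign is −
  Lon: 52 + 22/60 + 38.82/3600 = 52.377450
  W ⇒ negate
Point 2:
  Lat: 60 + 9/60 + 20/3600 = 60.155556
  S → negative
  Lon: 21′ + 17.25″ = 21.28750′; 36 + 21.28750/60 = 36.354792
  hemisphere W, so the sign is −
Point 3:
  Latitude: 21 + 52/60 + 32.1/3600 = 21.875583
  N → positive
  Longitude: 41′ + 28″ = 41.46667′; 113 + 41.46667/60 = 113.691111
  W → negative
Point 4:
  φ: 40° + 10/60 + 10.1/3600 = 40 + 0.166667 + 0.002806 = 40.169472
  S ⇒ negate
  Lon: 105° + 22/60 + 15/3600 = 105 + 0.366667 + 0.004167 = 105.370833
  W → negative
Point 5:
  φ: 51° + 1/60 + 49/3600 = 51 + 0.016667 + 0.013611 = 51.030278
  N → positive
  Lon: 16° + 43/60 + 14.9/3600 = 16 + 0.716667 + 0.004139 = 16.720806
  W ⇒ negate
Point 6:
  φ: 26′ + 2.9″ = 26.04833′; 58 + 26.04833/60 = 58.434139
  S ⇒ negate
  Lon: 26′ + 39.9″ = 26.66500′; 138 + 26.66500/60 = 138.444417
  E ⇒ keep positive

1. -50.78567, -52.37745
2. -60.15556, -36.35479
3. 21.87558, -113.69111
4. -40.16947, -105.37083
5. 51.03028, -16.72081
6. -58.43414, 138.44442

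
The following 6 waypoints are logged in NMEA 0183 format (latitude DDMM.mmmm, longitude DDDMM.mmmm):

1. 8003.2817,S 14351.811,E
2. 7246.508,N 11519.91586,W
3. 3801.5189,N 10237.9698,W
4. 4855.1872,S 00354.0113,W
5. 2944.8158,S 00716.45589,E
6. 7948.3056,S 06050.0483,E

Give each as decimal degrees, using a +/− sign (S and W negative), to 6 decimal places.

1. -80.054695, 143.863517
2. 72.775133, -115.331931
3. 38.025315, -102.632830
4. -48.919787, -3.900188
5. -29.746930, 7.274265
6. -79.805093, 60.834138

Point 1:
  Lat: degrees = first 2 digits = 80, minutes = 3.2817; 80 + 3.2817/60 = 80.0546950
  hemisphere S, so the sign is −
  λ: degrees = first 3 digits = 143, minutes = 51.811; 143 + 51.811/60 = 143.8635167
  E ⇒ keep positive
Point 2:
  Latitude: degrees = first 2 digits = 72, minutes = 46.508; 72 + 46.508/60 = 72.7751333
  N → positive
  Longitude: split at 3 digits → 115° and 19.91586′; 115 + 19.91586/60 = 115.3319310
  hemisphere W, so the sign is −
Point 3:
  Latitude: degrees = first 2 digits = 38, minutes = 1.5189; 38 + 1.5189/60 = 38.0253150
  N ⇒ keep positive
  Lon: split at 3 digits → 102° and 37.9698′; 102 + 37.9698/60 = 102.6328300
  W ⇒ negate
Point 4:
  Latitude: split at 2 digits → 48° and 55.1872′; 48 + 55.1872/60 = 48.9197867
  S → negative
  λ: degrees = first 3 digits = 3, minutes = 54.0113; 3 + 54.0113/60 = 3.9001883
  W → negative
Point 5:
  Latitude: split at 2 digits → 29° and 44.8158′; 29 + 44.8158/60 = 29.7469300
  S → negative
  λ: split at 3 digits → 007° and 16.45589′; 7 + 16.45589/60 = 7.2742648
  E ⇒ keep positive
Point 6:
  Lat: split at 2 digits → 79° and 48.3056′; 79 + 48.3056/60 = 79.8050933
  S ⇒ negate
  Lon: split at 3 digits → 060° and 50.0483′; 60 + 50.0483/60 = 60.8341383
  E ⇒ keep positive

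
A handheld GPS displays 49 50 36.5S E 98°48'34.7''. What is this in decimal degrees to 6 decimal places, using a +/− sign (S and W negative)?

Latitude: 50′ + 36.5″ = 50.60833′; 49 + 50.60833/60 = 49.8434722
S ⇒ negate
Lon: 48′ + 34.7″ = 48.57833′; 98 + 48.57833/60 = 98.8096389
E ⇒ keep positive

-49.843472, 98.809639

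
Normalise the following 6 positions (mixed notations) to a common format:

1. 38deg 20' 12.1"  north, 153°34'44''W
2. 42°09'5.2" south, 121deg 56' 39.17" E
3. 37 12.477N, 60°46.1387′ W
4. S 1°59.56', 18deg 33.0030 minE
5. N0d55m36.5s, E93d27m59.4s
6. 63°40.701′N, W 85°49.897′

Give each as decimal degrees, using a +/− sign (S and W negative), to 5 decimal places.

1. 38.33669, -153.57889
2. -42.15144, 121.94421
3. 37.20795, -60.76898
4. -1.99267, 18.55005
5. 0.92681, 93.46650
6. 63.67835, -85.83162

Point 1:
  Lat: 38 + 20/60 + 12.1/3600 = 38.336694
  N ⇒ keep positive
  Longitude: 153 + 34/60 + 44/3600 = 153.578889
  W → negative
Point 2:
  φ: 9′ + 5.2″ = 9.08667′; 42 + 9.08667/60 = 42.151444
  hemisphere S, so the sign is −
  λ: 121° + 56/60 + 39.17/3600 = 121 + 0.933333 + 0.010881 = 121.944214
  E ⇒ keep positive
Point 3:
  φ: 12.477′ = 0.207950°; total 37.207950
  N ⇒ keep positive
  Longitude: 60 + 46.1387/60 = 60.768978
  W ⇒ negate
Point 4:
  Latitude: 1 + 59.56/60 = 1.992667
  S ⇒ negate
  λ: 33.003′ = 0.550050°; total 18.550050
  E ⇒ keep positive
Point 5:
  Lat: 0° + 55/60 + 36.5/3600 = 0 + 0.916667 + 0.010139 = 0.926806
  N → positive
  Lon: 93 + 27/60 + 59.4/3600 = 93.466500
  E → positive
Point 6:
  φ: 40.701′ = 0.678350°; total 63.678350
  N ⇒ keep positive
  Lon: 85 + 49.897/60 = 85.831617
  W → negative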